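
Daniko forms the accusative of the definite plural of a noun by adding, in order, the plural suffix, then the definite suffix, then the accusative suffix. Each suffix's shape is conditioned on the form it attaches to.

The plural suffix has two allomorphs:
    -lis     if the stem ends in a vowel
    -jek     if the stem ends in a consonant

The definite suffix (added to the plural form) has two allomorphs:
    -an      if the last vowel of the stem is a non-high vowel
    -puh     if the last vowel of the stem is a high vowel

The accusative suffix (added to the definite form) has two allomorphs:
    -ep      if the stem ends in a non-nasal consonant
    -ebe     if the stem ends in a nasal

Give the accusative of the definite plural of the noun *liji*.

The final sound of *liji* is /i/, which is a vowel, so the plural suffix is -lis, giving *lijilis*.
Since the last vowel of the plural form *lijilis* is /i/ (a high vowel), it takes -puh, giving *lijilispuh*.
Since the final consonant of the definite form *lijilispuh* is /h/ (non-nasal), it takes -ep, giving *lijilispuhep*.

lijilispuhep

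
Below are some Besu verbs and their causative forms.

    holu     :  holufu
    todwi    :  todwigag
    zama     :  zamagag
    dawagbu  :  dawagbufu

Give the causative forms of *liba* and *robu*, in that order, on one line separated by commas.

libagag, robufu

The suffix is conditioned by the last vowel: -fu when the last vowel of the stem is a rounded vowel (*holu*, *dawagbu*); -gag when the last vowel of the stem is an unrounded vowel (*todwi*, *zama*).
Since the last vowel of *liba* is /a/ (an unrounded vowel), it takes -gag, giving *libagag*.
Since the last vowel of *robu* is /u/ (a rounded vowel), it takes -fu, giving *robufu*.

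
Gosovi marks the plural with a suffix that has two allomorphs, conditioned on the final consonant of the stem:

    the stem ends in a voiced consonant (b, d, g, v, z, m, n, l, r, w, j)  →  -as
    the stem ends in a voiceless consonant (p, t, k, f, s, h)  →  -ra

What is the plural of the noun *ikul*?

*ikul* — final consonant /l/ (voiced) → -as → *ikulas*.

ikulas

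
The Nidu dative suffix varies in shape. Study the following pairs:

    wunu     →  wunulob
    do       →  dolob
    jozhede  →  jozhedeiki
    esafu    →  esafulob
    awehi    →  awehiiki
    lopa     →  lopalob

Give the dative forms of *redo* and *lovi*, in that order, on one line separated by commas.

The alternation tracks the last vowel of the stem — -iki when the last vowel of the stem is a front vowel (*jozhede*, *awehi*); -lob when the last vowel of the stem is a back vowel (*wunu*, *do*, *esafu*, *lopa*).
The last vowel of *redo* is /o/, which is a back vowel, so the suffix is -lob, giving *redolob*.
The last vowel of *lovi* is /i/, which is a front vowel, so the suffix is -iki, giving *loviiki*.

redolob, loviiki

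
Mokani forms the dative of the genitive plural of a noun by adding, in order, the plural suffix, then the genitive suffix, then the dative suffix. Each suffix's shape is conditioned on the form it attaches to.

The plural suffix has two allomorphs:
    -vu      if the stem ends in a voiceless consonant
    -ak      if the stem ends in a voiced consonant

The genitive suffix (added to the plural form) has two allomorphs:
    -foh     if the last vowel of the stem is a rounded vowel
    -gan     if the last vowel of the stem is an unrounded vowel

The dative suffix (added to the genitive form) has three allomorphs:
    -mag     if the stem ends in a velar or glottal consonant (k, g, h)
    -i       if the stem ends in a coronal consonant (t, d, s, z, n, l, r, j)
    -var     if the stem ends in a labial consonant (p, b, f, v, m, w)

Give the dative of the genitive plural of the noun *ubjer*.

ubjerakgani

*ubjer* — final consonant /r/ (voiced) → -ak → *ubjerak*.
The last vowel of the plural form *ubjerak* is /a/, which is an unrounded vowel, so the genitive suffix is -gan, giving *ubjerakgan*.
The genitive form *ubjerakgan* — final consonant /n/ (coronal) → -i → *ubjerakgani*.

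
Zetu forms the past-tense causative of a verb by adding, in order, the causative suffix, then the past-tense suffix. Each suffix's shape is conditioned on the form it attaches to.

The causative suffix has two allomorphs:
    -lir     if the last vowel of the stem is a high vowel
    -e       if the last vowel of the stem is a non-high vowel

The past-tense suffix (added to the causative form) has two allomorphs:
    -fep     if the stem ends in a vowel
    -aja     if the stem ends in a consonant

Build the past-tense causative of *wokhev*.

wokhevefep

The last vowel of *wokhev* is /e/, which is a non-high vowel, so the causative suffix is -e, giving *wokheve*.
The final sound of the causative form *wokheve* is /e/, which is a vowel, so the past-tense suffix is -fep, giving *wokhevefep*.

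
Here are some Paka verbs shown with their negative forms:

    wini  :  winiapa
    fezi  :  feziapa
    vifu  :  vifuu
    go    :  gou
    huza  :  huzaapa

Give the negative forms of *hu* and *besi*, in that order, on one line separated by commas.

The alternation tracks the last vowel of the stem — -u when the last vowel of the stem is a rounded vowel (*vifu*, *go*); -apa when the last vowel of the stem is an unrounded vowel (*wini*, *fezi*, *huza*).
The last vowel of *hu* is /u/, which is a rounded vowel, so the suffix is -u, giving *huu*.
*besi*: last vowel = /i/, an unrounded vowel → -apa → *besiapa*.

huu, besiapa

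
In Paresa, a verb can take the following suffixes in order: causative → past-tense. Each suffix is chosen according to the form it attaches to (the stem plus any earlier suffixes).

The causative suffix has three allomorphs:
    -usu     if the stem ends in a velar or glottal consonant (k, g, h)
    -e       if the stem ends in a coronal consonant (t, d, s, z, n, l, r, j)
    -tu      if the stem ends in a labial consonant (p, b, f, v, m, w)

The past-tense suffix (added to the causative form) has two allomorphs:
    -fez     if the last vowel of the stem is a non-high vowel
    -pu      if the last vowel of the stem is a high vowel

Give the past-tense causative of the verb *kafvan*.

*kafvan*: final consonant = /n/, coronal → -e → *kafvane*.
The causative form *kafvane* — last vowel /e/ (a non-high vowel) → -fez → *kafvanefez*.

kafvanefez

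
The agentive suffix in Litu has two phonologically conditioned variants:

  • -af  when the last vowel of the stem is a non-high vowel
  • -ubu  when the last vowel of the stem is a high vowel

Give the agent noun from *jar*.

jaraf

The last vowel of *jar* is /a/, which is a non-high vowel, so the suffix is -af, giving *jaraf*.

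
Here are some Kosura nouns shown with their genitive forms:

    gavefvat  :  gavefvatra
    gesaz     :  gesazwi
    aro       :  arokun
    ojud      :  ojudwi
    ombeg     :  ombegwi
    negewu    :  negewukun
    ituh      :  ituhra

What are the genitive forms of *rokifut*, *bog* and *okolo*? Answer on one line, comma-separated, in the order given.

rokifutra, bogwi, okolokun

The suffix is conditioned by the final sound: -ra when the stem ends in a voiceless consonant (*gavefvat*, *ituh*); -wi when the stem ends in a voiced consonant (*gesaz*, *ojud*, *ombeg*); -kun when the stem ends in a vowel (*aro*, *negewu*).
Since the final sound of *rokifut* is /t/ (a voiceless consonant), it takes -ra, giving *rokifutra*.
*bog*: final sound = /g/, a voiced consonant → -wi → *bogwi*.
*okolo*: final sound = /o/, a vowel → -kun → *okolokun*.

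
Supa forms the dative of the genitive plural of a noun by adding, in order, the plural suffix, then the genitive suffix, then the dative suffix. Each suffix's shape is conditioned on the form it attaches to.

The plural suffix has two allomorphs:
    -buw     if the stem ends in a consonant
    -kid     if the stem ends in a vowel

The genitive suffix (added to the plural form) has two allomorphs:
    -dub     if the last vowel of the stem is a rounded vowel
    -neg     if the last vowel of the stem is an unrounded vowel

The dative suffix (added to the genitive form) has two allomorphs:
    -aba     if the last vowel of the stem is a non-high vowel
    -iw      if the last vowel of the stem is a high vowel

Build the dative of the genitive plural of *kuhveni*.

kuhvenikidnegaba

Since the final sound of *kuhveni* is /i/ (a vowel), it takes -kid, giving *kuhvenikid*.
Since the last vowel of the plural form *kuhvenikid* is /i/ (an unrounded vowel), it takes -neg, giving *kuhvenikidneg*.
The last vowel of the genitive form *kuhvenikidneg* is /e/, which is a non-high vowel, so the dative suffix is -aba, giving *kuhvenikidnegaba*.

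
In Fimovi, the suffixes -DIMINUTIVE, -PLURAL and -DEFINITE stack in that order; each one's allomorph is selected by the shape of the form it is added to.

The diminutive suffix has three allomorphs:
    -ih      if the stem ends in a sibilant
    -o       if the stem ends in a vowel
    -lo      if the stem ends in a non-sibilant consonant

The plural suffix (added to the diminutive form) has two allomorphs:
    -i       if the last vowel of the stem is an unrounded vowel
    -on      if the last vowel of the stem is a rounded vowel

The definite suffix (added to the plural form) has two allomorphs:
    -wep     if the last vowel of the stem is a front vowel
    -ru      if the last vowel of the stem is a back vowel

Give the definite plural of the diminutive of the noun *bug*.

bugloonru

The final sound of *bug* is /g/, which is a non-sibilant consonant, so the diminutive suffix is -lo, giving *buglo*.
The last vowel of the diminutive form *buglo* is /o/, which is a rounded vowel, so the plural suffix is -on, giving *bugloon*.
The plural form *bugloon*: last vowel = /o/, a back vowel → -ru → *bugloonru*.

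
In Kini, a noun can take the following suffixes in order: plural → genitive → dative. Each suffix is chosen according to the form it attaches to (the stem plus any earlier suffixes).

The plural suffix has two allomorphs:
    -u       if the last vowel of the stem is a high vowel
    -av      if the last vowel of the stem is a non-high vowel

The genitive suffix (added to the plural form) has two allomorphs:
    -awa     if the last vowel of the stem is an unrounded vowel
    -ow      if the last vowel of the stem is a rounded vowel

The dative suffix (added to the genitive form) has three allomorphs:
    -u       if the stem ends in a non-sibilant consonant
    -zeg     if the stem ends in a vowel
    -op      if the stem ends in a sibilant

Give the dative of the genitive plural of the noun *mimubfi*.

mimubfiuowu

*mimubfi* — last vowel /i/ (a high vowel) → -u → *mimubfiu*.
The last vowel of the plural form *mimubfiu* is /u/, which is a rounded vowel, so the genitive suffix is -ow, giving *mimubfiuow*.
Since the final sound of the genitive form *mimubfiuow* is /w/ (a non-sibilant consonant), it takes -u, giving *mimubfiuowu*.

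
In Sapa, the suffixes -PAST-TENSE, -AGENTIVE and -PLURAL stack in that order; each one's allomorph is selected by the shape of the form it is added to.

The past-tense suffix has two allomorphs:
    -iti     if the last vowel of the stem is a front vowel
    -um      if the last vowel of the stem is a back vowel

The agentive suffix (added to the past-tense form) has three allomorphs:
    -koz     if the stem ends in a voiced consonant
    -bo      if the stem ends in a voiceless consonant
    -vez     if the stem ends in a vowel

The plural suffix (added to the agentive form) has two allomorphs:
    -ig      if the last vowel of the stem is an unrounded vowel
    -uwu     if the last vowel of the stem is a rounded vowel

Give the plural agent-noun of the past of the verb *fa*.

Since the last vowel of *fa* is /a/ (a back vowel), it takes -um, giving *faum*.
The past-tense form *faum*: final sound = /m/, a voiced consonant → -koz → *faumkoz*.
Since the last vowel of the agentive form *faumkoz* is /o/ (a rounded vowel), it takes -uwu, giving *faumkozuwu*.

faumkozuwu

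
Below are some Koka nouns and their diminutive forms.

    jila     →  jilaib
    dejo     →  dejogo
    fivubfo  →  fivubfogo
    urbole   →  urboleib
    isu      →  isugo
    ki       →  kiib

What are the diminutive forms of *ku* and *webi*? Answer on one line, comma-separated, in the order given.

kugo, webiib

Looking at the last vowel of each stem: -go when the last vowel of the stem is a rounded vowel (*dejo*, *fivubfo*, *isu*); -ib when the last vowel of the stem is an unrounded vowel (*jila*, *urbole*, *ki*).
*ku*: last vowel = /u/, a rounded vowel → -go → *kugo*.
*webi*: last vowel = /i/, an unrounded vowel → -ib → *webiib*.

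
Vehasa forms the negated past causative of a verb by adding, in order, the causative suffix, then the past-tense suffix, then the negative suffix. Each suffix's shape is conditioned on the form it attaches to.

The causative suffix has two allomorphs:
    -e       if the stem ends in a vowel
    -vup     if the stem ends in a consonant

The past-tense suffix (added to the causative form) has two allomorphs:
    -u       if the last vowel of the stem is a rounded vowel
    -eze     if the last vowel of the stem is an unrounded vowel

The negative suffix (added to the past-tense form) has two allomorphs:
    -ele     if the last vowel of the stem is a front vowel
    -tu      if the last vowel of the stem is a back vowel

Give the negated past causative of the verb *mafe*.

mafeeezeele

The final sound of *mafe* is /e/, which is a vowel, so the causative suffix is -e, giving *mafee*.
The causative form *mafee* — last vowel /e/ (an unrounded vowel) → -eze → *mafeeeze*.
Since the last vowel of the past-tense form *mafeeeze* is /e/ (a front vowel), it takes -ele, giving *mafeeezeele*.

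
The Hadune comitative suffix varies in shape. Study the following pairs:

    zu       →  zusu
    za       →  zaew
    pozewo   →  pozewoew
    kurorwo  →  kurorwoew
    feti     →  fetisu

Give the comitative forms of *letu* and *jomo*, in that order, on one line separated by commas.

letusu, jomoew

The suffix is conditioned by the last vowel: -su when the last vowel of the stem is a high vowel (*zu*, *feti*); -ew when the last vowel of the stem is a non-high vowel (*za*, *pozewo*, *kurorwo*).
Since the last vowel of *letu* is /u/ (a high vowel), it takes -su, giving *letusu*.
The last vowel of *jomo* is /o/, which is a non-high vowel, so the suffix is -ew, giving *jomoew*.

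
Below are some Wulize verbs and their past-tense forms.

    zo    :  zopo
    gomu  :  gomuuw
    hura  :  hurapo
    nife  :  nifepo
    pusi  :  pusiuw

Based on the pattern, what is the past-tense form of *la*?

Looking at the last vowel of each stem: -uw when the last vowel of the stem is a high vowel (*gomu*, *pusi*); -po when the last vowel of the stem is a non-high vowel (*zo*, *hura*, *nife*).
Since the last vowel of *la* is /a/ (a non-high vowel), it takes -po, giving *lapo*.

lapo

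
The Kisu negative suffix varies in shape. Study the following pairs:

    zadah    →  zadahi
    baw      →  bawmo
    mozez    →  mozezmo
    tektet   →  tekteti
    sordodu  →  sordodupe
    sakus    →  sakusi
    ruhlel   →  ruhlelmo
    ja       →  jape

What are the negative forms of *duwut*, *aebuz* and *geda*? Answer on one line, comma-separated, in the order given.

The alternation tracks the final sound of the stem — -i when the stem ends in a voiceless consonant (*zadah*, *tektet*, *sakus*); -mo when the stem ends in a voiced consonant (*baw*, *mozez*, *ruhlel*); -pe when the stem ends in a vowel (*sordodu*, *ja*).
*duwut*: final sound = /t/, a voiceless consonant → -i → *duwuti*.
Since the final sound of *aebuz* is /z/ (a voiced consonant), it takes -mo, giving *aebuzmo*.
*geda*: final sound = /a/, a vowel → -pe → *gedape*.

duwuti, aebuzmo, gedape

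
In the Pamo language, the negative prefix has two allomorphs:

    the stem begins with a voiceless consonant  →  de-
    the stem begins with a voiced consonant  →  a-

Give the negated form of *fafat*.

defafat

The first consonant of *fafat* is /f/, which is voiceless, so the prefix is de-, giving *defafat*.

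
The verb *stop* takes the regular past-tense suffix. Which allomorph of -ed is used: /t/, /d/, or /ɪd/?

The stem *stop* ends in a voiceless consonant other than /t/.
The -ed suffix is realized as /ɪd/ after /t, d/; as /t/ after other voiceless consonants; and as /d/ after other voiced sounds.
So -ed on *stop* is pronounced /t/.

/t/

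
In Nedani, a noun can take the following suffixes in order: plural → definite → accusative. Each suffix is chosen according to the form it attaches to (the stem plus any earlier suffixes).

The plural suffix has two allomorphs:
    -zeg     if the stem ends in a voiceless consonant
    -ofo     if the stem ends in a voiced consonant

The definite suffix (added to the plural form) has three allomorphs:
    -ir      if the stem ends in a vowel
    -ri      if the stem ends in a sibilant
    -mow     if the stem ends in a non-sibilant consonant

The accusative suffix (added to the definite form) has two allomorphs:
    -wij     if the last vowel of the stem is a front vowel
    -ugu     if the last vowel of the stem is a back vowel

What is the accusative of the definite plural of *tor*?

torofoirwij

*tor*: final consonant = /r/, voiced → -ofo → *torofo*.
The final sound of the plural form *torofo* is /o/, which is a vowel, so the definite suffix is -ir, giving *torofoir*.
Since the last vowel of the definite form *torofoir* is /i/ (a front vowel), it takes -wij, giving *torofoirwij*.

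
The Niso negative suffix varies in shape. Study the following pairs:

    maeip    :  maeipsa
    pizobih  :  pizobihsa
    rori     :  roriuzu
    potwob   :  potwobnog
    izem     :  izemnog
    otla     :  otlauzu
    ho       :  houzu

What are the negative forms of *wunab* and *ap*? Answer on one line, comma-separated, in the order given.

wunabnog, apsa

The pattern is voicing of the final sound: -sa when the stem ends in a voiceless consonant (*maeip*, *pizobih*); -nog when the stem ends in a voiced consonant (*potwob*, *izem*); -uzu when the stem ends in a vowel (*rori*, *otla*, *ho*).
*wunab*: final sound = /b/, a voiced consonant → -nog → *wunabnog*.
*ap*: final sound = /p/, a voiceless consonant → -sa → *apsa*.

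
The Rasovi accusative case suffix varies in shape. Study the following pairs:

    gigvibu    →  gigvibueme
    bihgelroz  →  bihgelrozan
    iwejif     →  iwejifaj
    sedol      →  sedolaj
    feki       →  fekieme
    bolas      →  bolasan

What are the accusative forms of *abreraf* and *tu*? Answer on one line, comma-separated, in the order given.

The suffix is conditioned by the final sound: -an when the stem ends in a sibilant (*bihgelroz*, *bolas*); -aj when the stem ends in a non-sibilant consonant (*iwejif*, *sedol*); -eme when the stem ends in a vowel (*gigvibu*, *feki*).
*abreraf*: final sound = /f/, a non-sibilant consonant → -aj → *abrerafaj*.
*tu*: final sound = /u/, a vowel → -eme → *tueme*.

abrerafaj, tueme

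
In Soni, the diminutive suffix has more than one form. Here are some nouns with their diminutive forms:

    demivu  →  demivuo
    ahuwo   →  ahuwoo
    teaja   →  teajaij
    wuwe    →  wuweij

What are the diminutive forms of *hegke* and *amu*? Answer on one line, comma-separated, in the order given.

The alternation tracks the last vowel of the stem — -o when the last vowel of the stem is a rounded vowel (*demivu*, *ahuwo*); -ij when the last vowel of the stem is an unrounded vowel (*teaja*, *wuwe*).
*hegke*: last vowel = /e/, an unrounded vowel → -ij → *hegkeij*.
*amu*: last vowel = /u/, a rounded vowel → -o → *amuo*.

hegkeij, amuo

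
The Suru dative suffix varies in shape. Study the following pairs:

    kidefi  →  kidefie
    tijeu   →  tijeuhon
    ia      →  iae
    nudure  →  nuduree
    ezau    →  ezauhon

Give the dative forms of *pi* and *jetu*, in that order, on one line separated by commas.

pie, jetuhon

The pattern is rounding harmony: -hon when the last vowel of the stem is a rounded vowel (*tijeu*, *ezau*); -e when the last vowel of the stem is an unrounded vowel (*kidefi*, *ia*, *nudure*).
Since the last vowel of *pi* is /i/ (an unrounded vowel), it takes -e, giving *pie*.
*jetu* — last vowel /u/ (a rounded vowel) → -hon → *jetuhon*.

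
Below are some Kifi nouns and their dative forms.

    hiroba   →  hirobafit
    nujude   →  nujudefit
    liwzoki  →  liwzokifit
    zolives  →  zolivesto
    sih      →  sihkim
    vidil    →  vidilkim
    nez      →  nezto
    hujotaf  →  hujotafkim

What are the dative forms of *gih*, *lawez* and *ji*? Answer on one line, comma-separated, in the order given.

gihkim, lawezto, jifit

The suffix is conditioned by the final sound: -to when the stem ends in a sibilant (*zolives*, *nez*); -kim when the stem ends in a non-sibilant consonant (*sih*, *vidil*, *hujotaf*); -fit when the stem ends in a vowel (*hiroba*, *nujude*, *liwzoki*).
*gih*: final sound = /h/, a non-sibilant consonant → -kim → *gihkim*.
*lawez*: final sound = /z/, a sibilant → -to → *lawezto*.
Since the final sound of *ji* is /i/ (a vowel), it takes -fit, giving *jifit*.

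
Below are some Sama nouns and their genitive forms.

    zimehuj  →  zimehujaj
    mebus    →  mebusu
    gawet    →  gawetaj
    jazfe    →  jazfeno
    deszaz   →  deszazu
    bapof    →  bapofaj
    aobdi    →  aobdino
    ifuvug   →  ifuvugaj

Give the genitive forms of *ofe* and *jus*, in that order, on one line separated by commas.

ofeno, jusu

Looking at the final sound of each stem: -u when the stem ends in a sibilant (*mebus*, *deszaz*); -aj when the stem ends in a non-sibilant consonant (*zimehuj*, *gawet*, *bapof*, *ifuvug*); -no when the stem ends in a vowel (*jazfe*, *aobdi*).
The final sound of *ofe* is /e/, which is a vowel, so the suffix is -no, giving *ofeno*.
*jus* — final sound /s/ (a sibilant) → -u → *jusu*.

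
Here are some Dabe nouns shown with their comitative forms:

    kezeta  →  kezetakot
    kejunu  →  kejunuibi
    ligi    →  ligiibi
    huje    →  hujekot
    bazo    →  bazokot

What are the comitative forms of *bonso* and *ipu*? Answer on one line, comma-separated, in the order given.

Looking at the last vowel of each stem: -ibi when the last vowel of the stem is a high vowel (*kejunu*, *ligi*); -kot when the last vowel of the stem is a non-high vowel (*kezeta*, *huje*, *bazo*).
*bonso* — last vowel /o/ (a non-high vowel) → -kot → *bonsokot*.
The last vowel of *ipu* is /u/, which is a high vowel, so the suffix is -ibi, giving *ipuibi*.

bonsokot, ipuibi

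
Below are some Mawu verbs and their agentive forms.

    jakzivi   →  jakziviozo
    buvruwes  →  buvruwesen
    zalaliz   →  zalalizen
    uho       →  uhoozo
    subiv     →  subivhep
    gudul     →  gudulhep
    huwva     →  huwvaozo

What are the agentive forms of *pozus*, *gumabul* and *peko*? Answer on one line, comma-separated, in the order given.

The pattern is sibilance of the final sound: -en when the stem ends in a sibilant (*buvruwes*, *zalaliz*); -hep when the stem ends in a non-sibilant consonant (*subiv*, *gudul*); -ozo when the stem ends in a vowel (*jakzivi*, *uho*, *huwva*).
Since the final sound of *pozus* is /s/ (a sibilant), it takes -en, giving *pozusen*.
*gumabul* — final sound /l/ (a non-sibilant consonant) → -hep → *gumabulhep*.
*peko*: final sound = /o/, a vowel → -ozo → *pekoozo*.

pozusen, gumabulhep, pekoozo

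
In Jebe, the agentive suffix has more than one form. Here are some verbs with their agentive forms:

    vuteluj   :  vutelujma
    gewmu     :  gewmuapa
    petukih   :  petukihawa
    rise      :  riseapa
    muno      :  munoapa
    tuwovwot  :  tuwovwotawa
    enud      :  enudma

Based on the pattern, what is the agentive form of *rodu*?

Looking at the final sound of each stem: -awa when the stem ends in a voiceless consonant (*petukih*, *tuwovwot*); -ma when the stem ends in a voiced consonant (*vuteluj*, *enud*); -apa when the stem ends in a vowel (*gewmu*, *rise*, *muno*).
*rodu*: final sound = /u/, a vowel → -apa → *roduapa*.

roduapa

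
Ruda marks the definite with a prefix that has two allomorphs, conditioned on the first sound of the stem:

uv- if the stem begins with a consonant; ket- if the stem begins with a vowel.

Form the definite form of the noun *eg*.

Since the first sound of *eg* is /e/ (a vowel), it takes ket-, giving *keteg*.

keteg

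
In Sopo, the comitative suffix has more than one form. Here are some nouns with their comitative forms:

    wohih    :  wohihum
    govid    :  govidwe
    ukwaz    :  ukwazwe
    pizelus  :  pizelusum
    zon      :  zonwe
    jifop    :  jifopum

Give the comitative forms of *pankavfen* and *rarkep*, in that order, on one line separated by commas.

pankavfenwe, rarkepum

The alternation tracks the final consonant of the stem — -um when the stem ends in a voiceless consonant (*wohih*, *pizelus*, *jifop*); -we when the stem ends in a voiced consonant (*govid*, *ukwaz*, *zon*).
*pankavfen* — final consonant /n/ (voiced) → -we → *pankavfenwe*.
The final consonant of *rarkep* is /p/, which is voiceless, so the suffix is -um, giving *rarkepum*.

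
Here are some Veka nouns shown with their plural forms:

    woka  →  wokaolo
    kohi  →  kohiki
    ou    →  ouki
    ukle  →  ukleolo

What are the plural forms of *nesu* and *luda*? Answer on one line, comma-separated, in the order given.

The alternation tracks the last vowel of the stem — -ki when the last vowel of the stem is a high vowel (*kohi*, *ou*); -olo when the last vowel of the stem is a non-high vowel (*woka*, *ukle*).
The last vowel of *nesu* is /u/, which is a high vowel, so the suffix is -ki, giving *nesuki*.
*luda* — last vowel /a/ (a non-high vowel) → -olo → *ludaolo*.

nesuki, ludaolo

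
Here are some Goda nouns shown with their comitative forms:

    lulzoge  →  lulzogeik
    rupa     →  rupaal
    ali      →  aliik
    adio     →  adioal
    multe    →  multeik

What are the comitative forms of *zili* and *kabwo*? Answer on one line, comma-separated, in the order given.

ziliik, kabwoal

The alternation tracks the last vowel of the stem — -ik when the last vowel of the stem is a front vowel (*lulzoge*, *ali*, *multe*); -al when the last vowel of the stem is a back vowel (*rupa*, *adio*).
Since the last vowel of *zili* is /i/ (a front vowel), it takes -ik, giving *ziliik*.
*kabwo* — last vowel /o/ (a back vowel) → -al → *kabwoal*.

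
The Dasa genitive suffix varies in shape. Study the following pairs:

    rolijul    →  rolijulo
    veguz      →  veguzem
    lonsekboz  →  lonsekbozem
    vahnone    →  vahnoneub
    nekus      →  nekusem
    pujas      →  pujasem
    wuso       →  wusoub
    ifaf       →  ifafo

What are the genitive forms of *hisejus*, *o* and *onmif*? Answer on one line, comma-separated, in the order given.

hisejusem, oub, onmifo

Looking at the final sound of each stem: -em when the stem ends in a sibilant (*veguz*, *lonsekboz*, *nekus*, *pujas*); -o when the stem ends in a non-sibilant consonant (*rolijul*, *ifaf*); -ub when the stem ends in a vowel (*vahnone*, *wuso*).
Since the final sound of *hisejus* is /s/ (a sibilant), it takes -em, giving *hisejusem*.
*o*: final sound = /o/, a vowel → -ub → *oub*.
*onmif*: final sound = /f/, a non-sibilant consonant → -o → *onmifo*.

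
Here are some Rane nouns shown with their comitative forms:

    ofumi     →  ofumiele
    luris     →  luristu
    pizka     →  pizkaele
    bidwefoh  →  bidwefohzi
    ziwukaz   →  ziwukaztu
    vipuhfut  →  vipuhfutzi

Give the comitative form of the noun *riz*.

riztu

The pattern is sibilance of the final sound: -tu when the stem ends in a sibilant (*luris*, *ziwukaz*); -zi when the stem ends in a non-sibilant consonant (*bidwefoh*, *vipuhfut*); -ele when the stem ends in a vowel (*ofumi*, *pizka*).
*riz*: final sound = /z/, a sibilant → -tu → *riztu*.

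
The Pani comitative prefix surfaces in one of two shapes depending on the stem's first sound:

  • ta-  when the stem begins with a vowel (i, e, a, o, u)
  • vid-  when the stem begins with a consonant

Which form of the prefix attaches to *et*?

ta-

*et* — first sound /e/ (a vowel) → ta-.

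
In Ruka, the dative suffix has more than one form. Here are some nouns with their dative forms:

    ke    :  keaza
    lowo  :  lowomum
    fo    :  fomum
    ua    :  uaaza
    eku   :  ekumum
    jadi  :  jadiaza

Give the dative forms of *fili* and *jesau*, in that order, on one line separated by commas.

filiaza, jesaumum

The alternation tracks the last vowel of the stem — -mum when the last vowel of the stem is a rounded vowel (*lowo*, *fo*, *eku*); -aza when the last vowel of the stem is an unrounded vowel (*ke*, *ua*, *jadi*).
*fili* — last vowel /i/ (an unrounded vowel) → -aza → *filiaza*.
*jesau*: last vowel = /u/, a rounded vowel → -mum → *jesaumum*.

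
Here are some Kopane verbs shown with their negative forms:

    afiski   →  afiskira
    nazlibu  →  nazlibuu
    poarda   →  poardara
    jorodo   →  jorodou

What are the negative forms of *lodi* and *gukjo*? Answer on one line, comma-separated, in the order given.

The pattern is rounding harmony: -u when the last vowel of the stem is a rounded vowel (*nazlibu*, *jorodo*); -ra when the last vowel of the stem is an unrounded vowel (*afiski*, *poarda*).
Since the last vowel of *lodi* is /i/ (an unrounded vowel), it takes -ra, giving *lodira*.
*gukjo* — last vowel /o/ (a rounded vowel) → -u → *gukjou*.

lodira, gukjou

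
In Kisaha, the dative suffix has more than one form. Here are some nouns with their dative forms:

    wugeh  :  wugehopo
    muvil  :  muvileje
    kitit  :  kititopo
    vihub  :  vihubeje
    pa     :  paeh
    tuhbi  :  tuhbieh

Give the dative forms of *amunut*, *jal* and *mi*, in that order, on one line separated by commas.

amunutopo, jaleje, mieh

The suffix is conditioned by the final sound: -opo when the stem ends in a voiceless consonant (*wugeh*, *kitit*); -eje when the stem ends in a voiced consonant (*muvil*, *vihub*); -eh when the stem ends in a vowel (*pa*, *tuhbi*).
The final sound of *amunut* is /t/, which is a voiceless consonant, so the suffix is -opo, giving *amunutopo*.
*jal* — final sound /l/ (a voiced consonant) → -eje → *jaleje*.
Since the final sound of *mi* is /i/ (a vowel), it takes -eh, giving *mieh*.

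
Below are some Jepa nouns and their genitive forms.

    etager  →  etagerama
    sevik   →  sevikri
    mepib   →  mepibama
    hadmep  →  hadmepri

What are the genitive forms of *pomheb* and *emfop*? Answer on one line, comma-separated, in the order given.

The alternation tracks the final consonant of the stem — -ri when the stem ends in a voiceless consonant (*sevik*, *hadmep*); -ama when the stem ends in a voiced consonant (*etager*, *mepib*).
Since the final consonant of *pomheb* is /b/ (voiced), it takes -ama, giving *pomhebama*.
Since the final consonant of *emfop* is /p/ (voiceless), it takes -ri, giving *emfopri*.

pomhebama, emfopri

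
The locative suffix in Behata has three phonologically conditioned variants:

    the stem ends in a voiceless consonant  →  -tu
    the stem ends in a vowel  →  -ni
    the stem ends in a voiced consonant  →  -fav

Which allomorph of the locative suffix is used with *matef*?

*matef*: final sound = /f/, a voiceless consonant → -tu.

-tu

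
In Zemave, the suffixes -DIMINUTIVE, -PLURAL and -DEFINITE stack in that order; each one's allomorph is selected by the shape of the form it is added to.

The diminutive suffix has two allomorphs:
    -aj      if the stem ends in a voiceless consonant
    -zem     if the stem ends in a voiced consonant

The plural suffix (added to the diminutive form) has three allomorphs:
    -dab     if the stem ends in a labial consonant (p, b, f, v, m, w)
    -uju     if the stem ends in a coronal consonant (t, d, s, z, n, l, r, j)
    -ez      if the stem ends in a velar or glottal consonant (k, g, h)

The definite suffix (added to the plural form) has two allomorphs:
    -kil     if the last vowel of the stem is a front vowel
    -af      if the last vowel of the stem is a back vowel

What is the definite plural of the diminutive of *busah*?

busahajujuaf

Since the final consonant of *busah* is /h/ (voiceless), it takes -aj, giving *busahaj*.
Since the final consonant of the diminutive form *busahaj* is /j/ (coronal), it takes -uju, giving *busahajuju*.
Since the last vowel of the plural form *busahajuju* is /u/ (a back vowel), it takes -af, giving *busahajujuaf*.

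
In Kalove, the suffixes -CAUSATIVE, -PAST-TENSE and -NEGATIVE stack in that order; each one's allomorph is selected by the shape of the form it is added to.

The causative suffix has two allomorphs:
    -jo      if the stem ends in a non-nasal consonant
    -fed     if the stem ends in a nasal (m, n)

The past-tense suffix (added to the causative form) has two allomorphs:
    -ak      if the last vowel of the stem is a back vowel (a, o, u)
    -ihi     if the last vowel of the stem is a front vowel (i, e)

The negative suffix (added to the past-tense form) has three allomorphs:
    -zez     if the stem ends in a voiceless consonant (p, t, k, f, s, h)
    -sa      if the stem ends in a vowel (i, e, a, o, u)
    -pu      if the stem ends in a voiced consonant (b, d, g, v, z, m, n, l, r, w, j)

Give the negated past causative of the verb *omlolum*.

omlolumfedihisa

Since the final consonant of *omlolum* is /m/ (a nasal), it takes -fed, giving *omlolumfed*.
Since the last vowel of the causative form *omlolumfed* is /e/ (a front vowel), it takes -ihi, giving *omlolumfedihi*.
The final sound of the past-tense form *omlolumfedihi* is /i/, which is a vowel, so the negative suffix is -sa, giving *omlolumfedihisa*.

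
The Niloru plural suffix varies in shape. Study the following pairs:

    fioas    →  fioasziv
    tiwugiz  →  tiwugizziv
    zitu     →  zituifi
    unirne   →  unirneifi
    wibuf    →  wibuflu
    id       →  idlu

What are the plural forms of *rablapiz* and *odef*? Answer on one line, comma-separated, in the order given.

rablapizziv, odeflu

The suffix is conditioned by the final sound: -ziv when the stem ends in a sibilant (*fioas*, *tiwugiz*); -lu when the stem ends in a non-sibilant consonant (*wibuf*, *id*); -ifi when the stem ends in a vowel (*zitu*, *unirne*).
*rablapiz*: final sound = /z/, a sibilant → -ziv → *rablapizziv*.
*odef*: final sound = /f/, a non-sibilant consonant → -lu → *odeflu*.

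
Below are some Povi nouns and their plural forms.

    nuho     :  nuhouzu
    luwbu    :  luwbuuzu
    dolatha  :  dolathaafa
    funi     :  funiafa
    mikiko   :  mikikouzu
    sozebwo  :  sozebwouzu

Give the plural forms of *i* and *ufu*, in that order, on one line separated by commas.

Looking at the last vowel of each stem: -uzu when the last vowel of the stem is a rounded vowel (*nuho*, *luwbu*, *mikiko*, *sozebwo*); -afa when the last vowel of the stem is an unrounded vowel (*dolatha*, *funi*).
Since the last vowel of *i* is /i/ (an unrounded vowel), it takes -afa, giving *iafa*.
The last vowel of *ufu* is /u/, which is a rounded vowel, so the suffix is -uzu, giving *ufuuzu*.

iafa, ufuuzu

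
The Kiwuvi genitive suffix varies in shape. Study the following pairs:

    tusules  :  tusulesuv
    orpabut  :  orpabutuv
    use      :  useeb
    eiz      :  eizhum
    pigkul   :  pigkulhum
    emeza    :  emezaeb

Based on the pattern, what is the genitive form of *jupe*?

The suffix is conditioned by the final sound: -uv when the stem ends in a voiceless consonant (*tusules*, *orpabut*); -hum when the stem ends in a voiced consonant (*eiz*, *pigkul*); -eb when the stem ends in a vowel (*use*, *emeza*).
*jupe*: final sound = /e/, a vowel → -eb → *jupeeb*.

jupeeb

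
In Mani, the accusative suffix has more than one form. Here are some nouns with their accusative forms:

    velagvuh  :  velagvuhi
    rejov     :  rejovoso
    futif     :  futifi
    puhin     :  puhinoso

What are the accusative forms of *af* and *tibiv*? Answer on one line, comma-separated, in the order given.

afi, tibivoso

Looking at the final consonant of each stem: -i when the stem ends in a voiceless consonant (*velagvuh*, *futif*); -oso when the stem ends in a voiced consonant (*rejov*, *puhin*).
Since the final consonant of *af* is /f/ (voiceless), it takes -i, giving *afi*.
The final consonant of *tibiv* is /v/, which is voiced, so the suffix is -oso, giving *tibivoso*.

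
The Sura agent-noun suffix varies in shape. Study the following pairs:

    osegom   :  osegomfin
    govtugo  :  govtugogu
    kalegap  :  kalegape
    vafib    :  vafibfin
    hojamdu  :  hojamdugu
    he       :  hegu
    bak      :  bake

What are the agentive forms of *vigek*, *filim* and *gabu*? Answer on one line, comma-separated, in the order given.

vigeke, filimfin, gabugu

Looking at the final sound of each stem: -e when the stem ends in a voiceless consonant (*kalegap*, *bak*); -fin when the stem ends in a voiced consonant (*osegom*, *vafib*); -gu when the stem ends in a vowel (*govtugo*, *hojamdu*, *he*).
*vigek* — final sound /k/ (a voiceless consonant) → -e → *vigeke*.
Since the final sound of *filim* is /m/ (a voiced consonant), it takes -fin, giving *filimfin*.
*gabu*: final sound = /u/, a vowel → -gu → *gabugu*.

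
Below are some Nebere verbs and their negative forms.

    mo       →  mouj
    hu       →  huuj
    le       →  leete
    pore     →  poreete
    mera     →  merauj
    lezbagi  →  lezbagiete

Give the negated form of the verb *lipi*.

Looking at the last vowel of each stem: -ete when the last vowel of the stem is a front vowel (*le*, *pore*, *lezbagi*); -uj when the last vowel of the stem is a back vowel (*mo*, *hu*, *mera*).
The last vowel of *lipi* is /i/, which is a front vowel, so the suffix is -ete, giving *lipiete*.

lipiete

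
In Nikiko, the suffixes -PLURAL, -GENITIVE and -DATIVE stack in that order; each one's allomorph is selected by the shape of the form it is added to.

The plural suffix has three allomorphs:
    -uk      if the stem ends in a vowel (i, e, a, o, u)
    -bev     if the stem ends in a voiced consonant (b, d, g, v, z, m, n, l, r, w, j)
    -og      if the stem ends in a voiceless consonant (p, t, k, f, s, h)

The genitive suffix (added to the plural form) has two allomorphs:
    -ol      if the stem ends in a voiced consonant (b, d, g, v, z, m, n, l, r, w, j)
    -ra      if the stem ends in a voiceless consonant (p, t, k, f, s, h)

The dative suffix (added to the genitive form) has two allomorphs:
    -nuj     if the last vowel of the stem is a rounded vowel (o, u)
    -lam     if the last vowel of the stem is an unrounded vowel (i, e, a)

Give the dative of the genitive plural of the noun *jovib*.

jovibbevolnuj

The final sound of *jovib* is /b/, which is a voiced consonant, so the plural suffix is -bev, giving *jovibbev*.
The plural form *jovibbev*: final consonant = /v/, voiced → -ol → *jovibbevol*.
The genitive form *jovibbevol* — last vowel /o/ (a rounded vowel) → -nuj → *jovibbevolnuj*.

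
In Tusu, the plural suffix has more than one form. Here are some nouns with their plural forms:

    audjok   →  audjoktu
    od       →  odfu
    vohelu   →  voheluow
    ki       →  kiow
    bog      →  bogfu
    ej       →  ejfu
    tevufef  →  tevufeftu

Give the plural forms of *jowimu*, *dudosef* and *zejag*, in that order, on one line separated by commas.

The suffix is conditioned by the final sound: -tu when the stem ends in a voiceless consonant (*audjok*, *tevufef*); -fu when the stem ends in a voiced consonant (*od*, *bog*, *ej*); -ow when the stem ends in a vowel (*vohelu*, *ki*).
The final sound of *jowimu* is /u/, which is a vowel, so the suffix is -ow, giving *jowimuow*.
*dudosef*: final sound = /f/, a voiceless consonant → -tu → *dudoseftu*.
The final sound of *zejag* is /g/, which is a voiced consonant, so the suffix is -fu, giving *zejagfu*.

jowimuow, dudoseftu, zejagfu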